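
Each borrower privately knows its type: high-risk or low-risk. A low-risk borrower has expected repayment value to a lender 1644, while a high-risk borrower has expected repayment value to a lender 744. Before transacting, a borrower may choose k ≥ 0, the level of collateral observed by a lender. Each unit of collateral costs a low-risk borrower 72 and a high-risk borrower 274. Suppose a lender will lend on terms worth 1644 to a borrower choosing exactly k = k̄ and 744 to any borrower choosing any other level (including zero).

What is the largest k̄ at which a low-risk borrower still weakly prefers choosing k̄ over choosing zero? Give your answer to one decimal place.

Choosing k̄ yields the low-risk type 1644 − 72·k̄; choosing zero yields 744.
The low-risk type is indifferent at 1644 − 72·k̄ = 744, i.e. k̄ = (1644 − 744) / 72 = 12.5.
For any k̄ above 12.5 the low-risk type would rather pool at zero, so separation collapses.

12.5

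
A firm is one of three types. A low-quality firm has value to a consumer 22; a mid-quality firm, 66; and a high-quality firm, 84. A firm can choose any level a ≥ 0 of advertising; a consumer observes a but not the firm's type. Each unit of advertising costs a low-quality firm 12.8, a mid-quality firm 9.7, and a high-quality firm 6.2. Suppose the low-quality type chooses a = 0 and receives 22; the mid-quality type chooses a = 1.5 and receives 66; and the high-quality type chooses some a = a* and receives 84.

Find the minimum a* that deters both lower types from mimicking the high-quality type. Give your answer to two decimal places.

4.84

Mid-quality type (on-path payoff 66 − 9.7×1.5 = 51.45) won't mimic when 51.45 ≥ 84 − 9.7·a*, i.e. a* ≥ 3.36.
Low-quality type (on-path payoff 22) won't mimic when 22 ≥ 84 − 12.8·a*, i.e. a* ≥ 4.84.
Both must hold, so a* = max(4.84, 3.36) = 4.84. The low-quality type's constraint binds.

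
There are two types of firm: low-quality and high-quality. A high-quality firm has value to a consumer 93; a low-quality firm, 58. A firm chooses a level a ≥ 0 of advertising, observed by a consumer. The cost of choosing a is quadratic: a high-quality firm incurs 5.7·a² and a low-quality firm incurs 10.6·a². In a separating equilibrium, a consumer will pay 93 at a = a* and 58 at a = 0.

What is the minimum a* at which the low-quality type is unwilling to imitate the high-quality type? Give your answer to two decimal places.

1.82

The low-quality type at a = 0 receives 58; imitating at a* yields 93 − 10.6·a*².
Indifference: 58 = 93 − 10.6·a*², so a*² = (93 − 58) / 10.6 ≈ 3.3019.
a* = √3.3019 ≈ 1.82.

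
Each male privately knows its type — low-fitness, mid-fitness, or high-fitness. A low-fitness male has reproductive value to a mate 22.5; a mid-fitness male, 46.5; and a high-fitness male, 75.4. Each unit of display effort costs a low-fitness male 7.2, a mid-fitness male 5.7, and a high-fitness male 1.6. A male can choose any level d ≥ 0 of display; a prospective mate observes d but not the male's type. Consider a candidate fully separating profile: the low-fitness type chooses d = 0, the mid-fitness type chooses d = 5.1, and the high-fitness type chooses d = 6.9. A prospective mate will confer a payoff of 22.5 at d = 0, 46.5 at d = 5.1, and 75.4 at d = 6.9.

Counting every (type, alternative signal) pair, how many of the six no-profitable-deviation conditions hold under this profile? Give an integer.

Mid-fitness (own payoff 46.5 − 5.7×5.1 = 17.43): to d=0 gives 22.5 → profitable ✗; to d=6.9 gives 75.4 − 5.7×6.9 = 36.07 → profitable ✗.
High-fitness (own payoff 75.4 − 1.6×6.9 = 64.36): to d=0 gives 22.5 → no gain ✓; to d=5.1 gives 46.5 − 1.6×5.1 = 38.34 → no gain ✓.
Low-fitness (own payoff 22.5): to d=5.1 gives 46.5 − 7.2×5.1 = 9.78 → no gain ✓; to d=6.9 gives 75.4 − 7.2×6.9 = 25.72 → profitable ✗.
3 of the 6 constraints hold; not an equilibrium.

3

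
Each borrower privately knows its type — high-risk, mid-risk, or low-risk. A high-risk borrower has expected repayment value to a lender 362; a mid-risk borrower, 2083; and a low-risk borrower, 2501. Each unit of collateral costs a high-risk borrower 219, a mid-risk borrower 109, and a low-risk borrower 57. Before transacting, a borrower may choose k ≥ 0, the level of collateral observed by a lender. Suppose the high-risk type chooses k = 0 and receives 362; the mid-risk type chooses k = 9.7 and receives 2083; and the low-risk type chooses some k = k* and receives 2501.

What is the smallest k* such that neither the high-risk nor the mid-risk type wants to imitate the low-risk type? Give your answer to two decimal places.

13.53

Mid-risk type (on-path payoff 2083 − 109×9.7 = 1025.7) won't mimic when 1025.7 ≥ 2501 − 109·k*, i.e. k* ≥ 13.53.
High-risk type (on-path payoff 362) won't mimic when 362 ≥ 2501 − 219·k*, i.e. k* ≥ 9.77.
Both must hold, so k* = max(9.77, 13.53) = 13.53. The mid-risk type's constraint binds.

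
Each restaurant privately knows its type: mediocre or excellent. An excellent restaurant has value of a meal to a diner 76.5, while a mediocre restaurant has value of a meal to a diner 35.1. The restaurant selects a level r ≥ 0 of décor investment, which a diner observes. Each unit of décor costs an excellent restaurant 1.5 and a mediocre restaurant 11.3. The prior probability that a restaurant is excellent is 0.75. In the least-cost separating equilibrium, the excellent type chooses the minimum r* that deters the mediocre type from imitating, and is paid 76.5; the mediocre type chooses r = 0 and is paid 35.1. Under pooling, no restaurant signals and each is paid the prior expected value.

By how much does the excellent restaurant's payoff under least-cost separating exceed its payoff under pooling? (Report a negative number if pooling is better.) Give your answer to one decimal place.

Least-cost separating signal: r* solves 35.1 = 76.5 − 11.3·r*, so r* = (76.5 − 35.1)/11.3 ≈ 3.6637.
Excellent type's separating payoff: 76.5 − 1.5 × r* = 76.5 − 1.5 × (76.5 − 35.1)/11.3 = 76.5 − 62.1/11.3 ≈ 71.004.
Pooling payoff: 0.75 × 76.5 + 0.25 × 35.1 = 66.15.
Difference: 71.004 − 66.15 = 4.854, i.e. 4.9 to one decimal place.
The excellent type prefers to separate.

4.9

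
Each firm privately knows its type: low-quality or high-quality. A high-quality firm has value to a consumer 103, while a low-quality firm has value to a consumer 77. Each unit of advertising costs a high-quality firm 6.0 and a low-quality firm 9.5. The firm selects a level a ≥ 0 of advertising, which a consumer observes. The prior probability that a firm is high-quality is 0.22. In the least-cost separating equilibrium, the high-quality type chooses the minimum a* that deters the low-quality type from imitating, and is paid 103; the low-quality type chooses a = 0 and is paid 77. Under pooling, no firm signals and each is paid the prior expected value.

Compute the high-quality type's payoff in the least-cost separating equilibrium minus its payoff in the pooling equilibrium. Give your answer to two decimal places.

3.86

Least-cost separating signal: a* solves 77 = 103 − 9.5·a*, so a* = (103 − 77)/9.5 ≈ 2.7368.
High-quality type's separating payoff: 103 − 6.0 × a* = 103 − 6.0 × (103 − 77)/9.5 = 103 − 156/9.5 ≈ 86.5789.
Pooling payoff: 0.22 × 103 + 0.78 × 77 = 82.72.
Difference: 86.5789 − 82.72 = 3.8589, i.e. 3.86 to two decimal places.
The high-quality type prefers to separate.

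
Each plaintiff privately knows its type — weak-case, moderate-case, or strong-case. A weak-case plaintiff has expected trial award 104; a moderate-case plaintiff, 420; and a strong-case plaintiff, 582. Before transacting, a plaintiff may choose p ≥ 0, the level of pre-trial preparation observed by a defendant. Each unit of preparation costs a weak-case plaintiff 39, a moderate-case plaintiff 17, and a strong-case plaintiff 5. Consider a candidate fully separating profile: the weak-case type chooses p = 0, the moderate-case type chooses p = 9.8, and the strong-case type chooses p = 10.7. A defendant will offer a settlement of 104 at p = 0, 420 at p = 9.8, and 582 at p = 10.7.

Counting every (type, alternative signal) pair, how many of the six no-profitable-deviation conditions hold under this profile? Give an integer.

4

Strong-case (own payoff 582 − 5×10.7 = 528.5): to p=0 gives 104 → no gain ✓; to p=9.8 gives 420 − 5×9.8 = 371 → no gain ✓.
Weak-case (own payoff 104): to p=9.8 gives 420 − 39×9.8 = 37.8 → no gain ✓; to p=10.7 gives 582 − 39×10.7 = 164.7 → profitable ✗.
Moderate-case (own payoff 420 − 17×9.8 = 253.4): to p=0 gives 104 → no gain ✓; to p=10.7 gives 582 − 17×10.7 = 400.1 → profitable ✗.
4 of the 6 constraints hold; not an equilibrium.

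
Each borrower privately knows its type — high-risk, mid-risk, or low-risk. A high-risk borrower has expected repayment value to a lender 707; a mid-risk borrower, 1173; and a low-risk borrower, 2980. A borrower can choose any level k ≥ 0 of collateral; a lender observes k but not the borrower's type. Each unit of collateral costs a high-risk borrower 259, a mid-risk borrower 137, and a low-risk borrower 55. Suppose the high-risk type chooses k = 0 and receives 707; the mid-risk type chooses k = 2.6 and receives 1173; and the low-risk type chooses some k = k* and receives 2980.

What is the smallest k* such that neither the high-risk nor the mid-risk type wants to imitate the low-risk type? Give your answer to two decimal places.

High-risk type (on-path payoff 707) won't mimic when 707 ≥ 2980 − 259·k*, i.e. k* ≥ 8.78.
Mid-risk type (on-path payoff 1173 − 137×2.6 = 816.8) won't mimic when 816.8 ≥ 2980 − 137·k*, i.e. k* ≥ 15.79.
Both must hold, so k* = max(8.78, 15.79) = 15.79. The mid-risk type's constraint binds.

15.79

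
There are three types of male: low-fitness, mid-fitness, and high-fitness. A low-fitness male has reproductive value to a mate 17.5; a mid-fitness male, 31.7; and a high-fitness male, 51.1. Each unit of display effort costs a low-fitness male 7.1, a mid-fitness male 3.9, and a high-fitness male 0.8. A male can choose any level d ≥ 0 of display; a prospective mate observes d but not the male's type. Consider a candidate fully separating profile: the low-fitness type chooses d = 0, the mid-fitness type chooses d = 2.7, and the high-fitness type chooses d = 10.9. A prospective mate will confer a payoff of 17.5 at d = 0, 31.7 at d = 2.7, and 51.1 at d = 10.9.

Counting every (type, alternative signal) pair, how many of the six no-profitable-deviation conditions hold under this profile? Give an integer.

6

Mid-fitness (own payoff 31.7 − 3.9×2.7 = 21.17): to d=0 gives 17.5 → no gain ✓; to d=10.9 gives 51.1 − 3.9×10.9 = 8.59 → no gain ✓.
High-fitness (own payoff 51.1 − 0.8×10.9 = 42.38): to d=0 gives 17.5 → no gain ✓; to d=2.7 gives 31.7 − 0.8×2.7 = 29.54 → no gain ✓.
Low-fitness (own payoff 17.5): to d=2.7 gives 31.7 − 7.1×2.7 = 12.53 → no gain ✓; to d=10.9 gives 51.1 − 7.1×10.9 = -26.29 → no gain ✓.
6 of the 6 constraints hold; this profile is a separating equilibrium.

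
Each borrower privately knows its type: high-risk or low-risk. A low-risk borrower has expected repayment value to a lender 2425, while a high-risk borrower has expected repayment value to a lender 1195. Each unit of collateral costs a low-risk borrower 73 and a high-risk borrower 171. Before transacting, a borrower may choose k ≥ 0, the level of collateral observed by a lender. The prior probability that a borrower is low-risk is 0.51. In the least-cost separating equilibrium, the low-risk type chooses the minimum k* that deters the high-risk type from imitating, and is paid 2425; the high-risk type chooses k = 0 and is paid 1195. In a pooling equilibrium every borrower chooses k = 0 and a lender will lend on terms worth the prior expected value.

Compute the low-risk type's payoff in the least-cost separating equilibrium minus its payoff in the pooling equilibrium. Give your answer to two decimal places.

77.61

Least-cost separating signal: k* solves 1195 = 2425 − 171·k*, so k* = (2425 − 1195)/171 ≈ 7.1930.
Low-risk type's separating payoff: 2425 − 73 × k* = 2425 − 73 × (2425 − 1195)/171 = 2425 − 89790/171 ≈ 1899.9123.
Pooling payoff: 0.51 × 2425 + 0.49 × 1195 = 1822.3.
Difference: 1899.9123 − 1822.3 = 77.6123, i.e. 77.61 to two decimal places.
The low-risk type prefers to separate.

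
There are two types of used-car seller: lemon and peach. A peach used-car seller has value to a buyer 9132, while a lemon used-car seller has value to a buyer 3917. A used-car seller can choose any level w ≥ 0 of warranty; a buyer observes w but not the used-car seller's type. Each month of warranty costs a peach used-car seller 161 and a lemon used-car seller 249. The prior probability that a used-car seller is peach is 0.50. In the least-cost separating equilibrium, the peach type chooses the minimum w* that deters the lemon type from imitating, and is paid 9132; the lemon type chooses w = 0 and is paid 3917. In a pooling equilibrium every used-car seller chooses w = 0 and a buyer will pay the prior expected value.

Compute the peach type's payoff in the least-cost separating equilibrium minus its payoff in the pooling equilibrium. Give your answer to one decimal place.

Least-cost separating signal: w* solves 3917 = 9132 − 249·w*, so w* = (9132 − 3917)/249 ≈ 20.9438.
Peach type's separating payoff: 9132 − 161 × w* = 9132 − 161 × (9132 − 3917)/249 = 9132 − 839615/249 ≈ 5760.052.
Pooling payoff: 0.50 × 9132 + 0.50 × 3917 = 6524.5.
Difference: 5760.052 − 6524.5 = -764.448, i.e. -764.4 to one decimal place.
The peach type would prefer the pooling outcome.

-764.4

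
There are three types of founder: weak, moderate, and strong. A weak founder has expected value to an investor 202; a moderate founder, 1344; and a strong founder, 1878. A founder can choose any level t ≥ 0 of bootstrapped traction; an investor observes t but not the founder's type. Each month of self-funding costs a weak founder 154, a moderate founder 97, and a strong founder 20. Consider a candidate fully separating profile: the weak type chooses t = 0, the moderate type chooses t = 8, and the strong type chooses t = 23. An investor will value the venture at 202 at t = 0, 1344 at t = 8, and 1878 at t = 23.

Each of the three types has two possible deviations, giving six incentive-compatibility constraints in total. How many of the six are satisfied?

Strong (own payoff 1878 − 20×23 = 1418): to t=0 gives 202 → no gain ✓; to t=8 gives 1344 − 20×8 = 1184 → no gain ✓.
Moderate (own payoff 1344 − 97×8 = 568): to t=0 gives 202 → no gain ✓; to t=23 gives 1878 − 97×23 = -353 → no gain ✓.
Weak (own payoff 202): to t=8 gives 1344 − 154×8 = 112 → no gain ✓; to t=23 gives 1878 − 154×23 = -1664 → no gain ✓.
6 of the 6 constraints hold; this profile is a separating equilibrium.

6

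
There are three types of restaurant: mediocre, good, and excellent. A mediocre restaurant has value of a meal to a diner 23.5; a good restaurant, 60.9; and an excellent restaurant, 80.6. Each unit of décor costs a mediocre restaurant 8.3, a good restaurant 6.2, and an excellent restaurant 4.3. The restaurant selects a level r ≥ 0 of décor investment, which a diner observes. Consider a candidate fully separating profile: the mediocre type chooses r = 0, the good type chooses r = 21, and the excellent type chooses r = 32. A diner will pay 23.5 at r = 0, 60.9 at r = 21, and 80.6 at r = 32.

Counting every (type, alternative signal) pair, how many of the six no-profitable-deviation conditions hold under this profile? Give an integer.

3

Mediocre (own payoff 23.5): to r=21 gives 60.9 − 8.3×21 = -113.4 → no gain ✓; to r=32 gives 80.6 − 8.3×32 = -185 → no gain ✓.
Good (own payoff 60.9 − 6.2×21 = -69.3): to r=0 gives 23.5 → profitable ✗; to r=32 gives 80.6 − 6.2×32 = -117.8 → no gain ✓.
Excellent (own payoff 80.6 − 4.3×32 = -57): to r=0 gives 23.5 → profitable ✗; to r=21 gives 60.9 − 4.3×21 = -29.4 → profitable ✗.
3 of the 6 constraints hold; not an equilibrium.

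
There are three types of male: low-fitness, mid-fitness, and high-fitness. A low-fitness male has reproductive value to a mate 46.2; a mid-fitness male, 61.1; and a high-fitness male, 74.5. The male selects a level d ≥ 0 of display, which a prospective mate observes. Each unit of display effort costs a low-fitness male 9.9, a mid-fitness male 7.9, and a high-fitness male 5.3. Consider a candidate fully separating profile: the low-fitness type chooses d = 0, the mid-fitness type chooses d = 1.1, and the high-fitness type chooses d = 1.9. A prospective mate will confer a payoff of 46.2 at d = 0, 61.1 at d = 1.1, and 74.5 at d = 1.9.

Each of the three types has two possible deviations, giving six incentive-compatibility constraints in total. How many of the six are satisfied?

3

Mid-fitness (own payoff 61.1 − 7.9×1.1 = 52.41): to d=0 gives 46.2 → no gain ✓; to d=1.9 gives 74.5 − 7.9×1.9 = 59.49 → profitable ✗.
High-fitness (own payoff 74.5 − 5.3×1.9 = 64.43): to d=0 gives 46.2 → no gain ✓; to d=1.1 gives 61.1 − 5.3×1.1 = 55.27 → no gain ✓.
Low-fitness (own payoff 46.2): to d=1.1 gives 61.1 − 9.9×1.1 = 50.21 → profitable ✗; to d=1.9 gives 74.5 − 9.9×1.9 = 55.69 → profitable ✗.
3 of the 6 constraints hold; not an equilibrium.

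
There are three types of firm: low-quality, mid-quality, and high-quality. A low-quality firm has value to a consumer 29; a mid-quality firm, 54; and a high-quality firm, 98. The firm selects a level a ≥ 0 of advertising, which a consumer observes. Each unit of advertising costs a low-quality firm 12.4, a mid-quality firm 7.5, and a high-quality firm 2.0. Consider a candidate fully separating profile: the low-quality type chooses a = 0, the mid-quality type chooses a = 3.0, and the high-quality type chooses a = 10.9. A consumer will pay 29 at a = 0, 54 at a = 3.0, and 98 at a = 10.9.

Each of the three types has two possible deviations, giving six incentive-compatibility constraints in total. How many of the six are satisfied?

6

Mid-quality (own payoff 54 − 7.5×3.0 = 31.5): to a=0 gives 29 → no gain ✓; to a=10.9 gives 98 − 7.5×10.9 = 16.25 → no gain ✓.
High-quality (own payoff 98 − 2.0×10.9 = 76.2): to a=0 gives 29 → no gain ✓; to a=3.0 gives 54 − 2.0×3.0 = 48 → no gain ✓.
Low-quality (own payoff 29): to a=3.0 gives 54 − 12.4×3.0 = 16.8 → no gain ✓; to a=10.9 gives 98 − 12.4×10.9 = -37.16 → no gain ✓.
6 of the 6 constraints hold; this profile is a separating equilibrium.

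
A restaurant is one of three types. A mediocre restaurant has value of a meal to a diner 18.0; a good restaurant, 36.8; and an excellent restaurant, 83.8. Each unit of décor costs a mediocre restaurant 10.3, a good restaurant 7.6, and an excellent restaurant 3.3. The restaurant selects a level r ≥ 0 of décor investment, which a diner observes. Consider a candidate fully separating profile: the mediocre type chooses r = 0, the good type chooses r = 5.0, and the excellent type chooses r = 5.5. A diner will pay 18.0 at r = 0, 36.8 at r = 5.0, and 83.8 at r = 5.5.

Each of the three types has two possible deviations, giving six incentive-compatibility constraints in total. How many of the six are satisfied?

Excellent (own payoff 83.8 − 3.3×5.5 = 65.65): to r=0 gives 18.0 → no gain ✓; to r=5.0 gives 36.8 − 3.3×5.0 = 20.3 → no gain ✓.
Mediocre (own payoff 18.0): to r=5.0 gives 36.8 − 10.3×5.0 = -14.7 → no gain ✓; to r=5.5 gives 83.8 − 10.3×5.5 = 27.15 → profitable ✗.
Good (own payoff 36.8 − 7.6×5.0 = -1.2): to r=0 gives 18.0 → profitable ✗; to r=5.5 gives 83.8 − 7.6×5.5 = 42 → profitable ✗.
3 of the 6 constraints hold; not an equilibrium.

3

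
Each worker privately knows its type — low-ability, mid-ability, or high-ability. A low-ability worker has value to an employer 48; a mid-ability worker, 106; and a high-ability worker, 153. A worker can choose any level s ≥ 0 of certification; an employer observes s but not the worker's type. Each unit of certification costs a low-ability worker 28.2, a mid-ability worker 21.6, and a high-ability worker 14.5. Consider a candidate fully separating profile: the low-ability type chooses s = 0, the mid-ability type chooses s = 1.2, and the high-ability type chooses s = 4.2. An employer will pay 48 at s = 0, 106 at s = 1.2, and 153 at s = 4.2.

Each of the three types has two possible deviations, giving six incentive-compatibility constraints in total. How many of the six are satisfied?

Mid-ability (own payoff 106 − 21.6×1.2 = 80.08): to s=0 gives 48 → no gain ✓; to s=4.2 gives 153 − 21.6×4.2 = 62.28 → no gain ✓.
High-ability (own payoff 153 − 14.5×4.2 = 92.1): to s=0 gives 48 → no gain ✓; to s=1.2 gives 106 − 14.5×1.2 = 88.6 → no gain ✓.
Low-ability (own payoff 48): to s=1.2 gives 106 − 28.2×1.2 = 72.16 → profitable ✗; to s=4.2 gives 153 − 28.2×4.2 = 34.56 → no gain ✓.
5 of the 6 constraints hold; not an equilibrium.

5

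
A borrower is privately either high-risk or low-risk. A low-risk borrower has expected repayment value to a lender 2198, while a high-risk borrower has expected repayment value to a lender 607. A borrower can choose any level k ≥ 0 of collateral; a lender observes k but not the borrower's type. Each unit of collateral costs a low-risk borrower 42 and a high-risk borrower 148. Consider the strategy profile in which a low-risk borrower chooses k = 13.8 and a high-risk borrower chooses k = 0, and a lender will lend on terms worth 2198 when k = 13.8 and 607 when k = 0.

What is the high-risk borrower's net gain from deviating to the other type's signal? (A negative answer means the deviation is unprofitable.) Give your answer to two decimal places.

-451.40

Playing k = 0 the high-risk borrower receives 607.
Deviating to k = 13.8 brings payment 2198 at cost 148 × 13.8 = 2042.4, netting 155.6.
Gain from deviating: 155.6 − 607 = -451.40.
The gain is negative, so the high-risk type's incentive-compatibility constraint is satisfied.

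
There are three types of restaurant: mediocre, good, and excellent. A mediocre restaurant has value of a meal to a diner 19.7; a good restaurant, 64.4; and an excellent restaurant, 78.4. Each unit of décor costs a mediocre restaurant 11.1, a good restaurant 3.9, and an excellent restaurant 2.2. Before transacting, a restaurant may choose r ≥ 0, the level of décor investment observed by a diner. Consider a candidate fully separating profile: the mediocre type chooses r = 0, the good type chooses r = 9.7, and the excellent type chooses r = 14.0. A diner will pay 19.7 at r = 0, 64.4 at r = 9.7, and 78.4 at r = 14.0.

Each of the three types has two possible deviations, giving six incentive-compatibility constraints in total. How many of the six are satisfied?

Good (own payoff 64.4 − 3.9×9.7 = 26.57): to r=0 gives 19.7 → no gain ✓; to r=14.0 gives 78.4 − 3.9×14.0 = 23.8 → no gain ✓.
Excellent (own payoff 78.4 − 2.2×14.0 = 47.6): to r=0 gives 19.7 → no gain ✓; to r=9.7 gives 64.4 − 2.2×9.7 = 43.06 → no gain ✓.
Mediocre (own payoff 19.7): to r=9.7 gives 64.4 − 11.1×9.7 = -43.27 → no gain ✓; to r=14.0 gives 78.4 − 11.1×14.0 = -77 → no gain ✓.
6 of the 6 constraints hold; this profile is a separating equilibrium.

6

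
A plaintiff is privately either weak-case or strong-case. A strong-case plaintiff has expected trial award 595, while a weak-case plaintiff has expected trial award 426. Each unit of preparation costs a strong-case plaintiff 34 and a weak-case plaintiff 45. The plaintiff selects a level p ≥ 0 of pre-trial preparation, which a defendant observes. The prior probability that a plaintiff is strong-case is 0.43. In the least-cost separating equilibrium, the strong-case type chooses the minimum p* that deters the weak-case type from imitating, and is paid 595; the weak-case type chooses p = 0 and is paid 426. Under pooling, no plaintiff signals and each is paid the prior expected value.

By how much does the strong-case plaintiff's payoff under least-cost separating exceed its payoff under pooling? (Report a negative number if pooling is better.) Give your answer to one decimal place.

-31.4

Least-cost separating signal: p* solves 426 = 595 − 45·p*, so p* = (595 − 426)/45 ≈ 3.7556.
Strong-case type's separating payoff: 595 − 34 × p* = 595 − 34 × (595 − 426)/45 = 595 − 5746/45 ≈ 467.311.
Pooling payoff: 0.43 × 595 + 0.57 × 426 = 498.67.
Difference: 467.311 − 498.67 = -31.359, i.e. -31.4 to one decimal place.
The strong-case type would prefer the pooling outcome.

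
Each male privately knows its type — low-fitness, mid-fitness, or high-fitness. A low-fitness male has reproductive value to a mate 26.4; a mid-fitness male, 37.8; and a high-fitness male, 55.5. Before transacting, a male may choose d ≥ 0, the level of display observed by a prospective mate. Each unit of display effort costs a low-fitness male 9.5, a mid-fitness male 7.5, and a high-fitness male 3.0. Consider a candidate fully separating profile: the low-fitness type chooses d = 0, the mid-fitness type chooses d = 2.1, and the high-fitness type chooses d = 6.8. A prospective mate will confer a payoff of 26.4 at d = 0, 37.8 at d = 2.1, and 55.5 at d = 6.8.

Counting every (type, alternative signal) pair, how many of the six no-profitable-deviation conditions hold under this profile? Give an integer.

High-fitness (own payoff 55.5 − 3.0×6.8 = 35.1): to d=0 gives 26.4 → no gain ✓; to d=2.1 gives 37.8 − 3.0×2.1 = 31.5 → no gain ✓.
Low-fitness (own payoff 26.4): to d=2.1 gives 37.8 − 9.5×2.1 = 17.85 → no gain ✓; to d=6.8 gives 55.5 − 9.5×6.8 = -9.1 → no gain ✓.
Mid-fitness (own payoff 37.8 − 7.5×2.1 = 22.05): to d=0 gives 26.4 → profitable ✗; to d=6.8 gives 55.5 − 7.5×6.8 = 4.5 → no gain ✓.
5 of the 6 constraints hold; not an equilibrium.

5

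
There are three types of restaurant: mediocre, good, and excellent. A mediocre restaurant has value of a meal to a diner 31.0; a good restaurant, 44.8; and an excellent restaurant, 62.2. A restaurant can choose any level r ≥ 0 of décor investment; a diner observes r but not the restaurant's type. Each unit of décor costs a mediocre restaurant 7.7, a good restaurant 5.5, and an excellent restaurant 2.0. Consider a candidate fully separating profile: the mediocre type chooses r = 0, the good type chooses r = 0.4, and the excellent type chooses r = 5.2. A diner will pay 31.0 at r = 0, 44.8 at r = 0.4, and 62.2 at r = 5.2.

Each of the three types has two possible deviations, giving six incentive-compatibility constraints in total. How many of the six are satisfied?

5

Mediocre (own payoff 31.0): to r=0.4 gives 44.8 − 7.7×0.4 = 41.72 → profitable ✗; to r=5.2 gives 62.2 − 7.7×5.2 = 22.16 → no gain ✓.
Good (own payoff 44.8 − 5.5×0.4 = 42.6): to r=0 gives 31.0 → no gain ✓; to r=5.2 gives 62.2 − 5.5×5.2 = 33.6 → no gain ✓.
Excellent (own payoff 62.2 − 2.0×5.2 = 51.8): to r=0 gives 31.0 → no gain ✓; to r=0.4 gives 44.8 − 2.0×0.4 = 44 → no gain ✓.
5 of the 6 constraints hold; not an equilibrium.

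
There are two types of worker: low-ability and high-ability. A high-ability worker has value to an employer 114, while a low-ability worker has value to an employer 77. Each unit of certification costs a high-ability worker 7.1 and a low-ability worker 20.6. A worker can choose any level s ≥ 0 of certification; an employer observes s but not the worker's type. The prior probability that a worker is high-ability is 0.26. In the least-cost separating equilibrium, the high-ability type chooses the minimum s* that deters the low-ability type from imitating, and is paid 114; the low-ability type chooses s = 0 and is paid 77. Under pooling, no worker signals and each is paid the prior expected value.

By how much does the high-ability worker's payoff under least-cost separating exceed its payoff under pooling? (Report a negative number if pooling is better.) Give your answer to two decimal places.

14.63

Least-cost separating signal: s* solves 77 = 114 − 20.6·s*, so s* = (114 − 77)/20.6 ≈ 1.7961.
High-ability type's separating payoff: 114 − 7.1 × s* = 114 − 7.1 × (114 − 77)/20.6 = 114 − 262.7/20.6 ≈ 101.2476.
Pooling payoff: 0.26 × 114 + 0.74 × 77 = 86.62.
Difference: 101.2476 − 86.62 = 14.6276, i.e. 14.63 to two decimal places.
The high-ability type prefers to separate.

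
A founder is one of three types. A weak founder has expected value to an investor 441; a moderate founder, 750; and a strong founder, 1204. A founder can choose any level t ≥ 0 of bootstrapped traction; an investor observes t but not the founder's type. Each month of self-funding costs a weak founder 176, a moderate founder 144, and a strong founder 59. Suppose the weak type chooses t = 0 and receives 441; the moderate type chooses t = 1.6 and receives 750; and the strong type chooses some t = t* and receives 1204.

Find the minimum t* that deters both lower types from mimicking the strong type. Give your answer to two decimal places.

4.75

Weak type (on-path payoff 441) won't mimic when 441 ≥ 1204 − 176·t*, i.e. t* ≥ 4.34.
Moderate type (on-path payoff 750 − 144×1.6 = 519.6) won't mimic when 519.6 ≥ 1204 − 144·t*, i.e. t* ≥ 4.75.
Both must hold, so t* = max(4.34, 4.75) = 4.75. The moderate type's constraint binds.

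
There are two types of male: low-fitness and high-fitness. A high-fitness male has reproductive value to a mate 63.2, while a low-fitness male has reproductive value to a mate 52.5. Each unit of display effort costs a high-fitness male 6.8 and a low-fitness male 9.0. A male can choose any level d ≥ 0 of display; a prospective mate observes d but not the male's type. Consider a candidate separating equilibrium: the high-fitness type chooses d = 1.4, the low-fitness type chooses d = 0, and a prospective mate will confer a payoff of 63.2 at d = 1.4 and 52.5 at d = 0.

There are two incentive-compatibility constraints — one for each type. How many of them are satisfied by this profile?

2

Low-fitness type: stay at 0 → 52.5; mimic → 63.2 − 9.0 × 1.4 = 50.6. IC holds (52.5 ≥ 50.6).
High-fitness type: signal → 63.2 − 6.8 × 1.4 = 53.68; deviate to 0 → 52.5. IC holds (53.68 ≥ 52.5).
2 of 2 constraints hold, so this is a separating equilibrium.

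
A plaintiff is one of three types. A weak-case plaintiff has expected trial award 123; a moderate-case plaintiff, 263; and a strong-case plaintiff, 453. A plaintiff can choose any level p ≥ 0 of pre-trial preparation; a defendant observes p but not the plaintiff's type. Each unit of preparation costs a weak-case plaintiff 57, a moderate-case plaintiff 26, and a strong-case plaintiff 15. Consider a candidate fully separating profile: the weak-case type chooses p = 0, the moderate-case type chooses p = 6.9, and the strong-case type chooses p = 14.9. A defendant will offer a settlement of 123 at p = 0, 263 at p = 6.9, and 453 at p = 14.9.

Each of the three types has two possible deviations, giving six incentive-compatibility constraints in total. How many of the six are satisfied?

5

Weak-case (own payoff 123): to p=6.9 gives 263 − 57×6.9 = -130.3 → no gain ✓; to p=14.9 gives 453 − 57×14.9 = -396.3 → no gain ✓.
Moderate-case (own payoff 263 − 26×6.9 = 83.6): to p=0 gives 123 → profitable ✗; to p=14.9 gives 453 − 26×14.9 = 65.6 → no gain ✓.
Strong-case (own payoff 453 − 15×14.9 = 229.5): to p=0 gives 123 → no gain ✓; to p=6.9 gives 263 − 15×6.9 = 159.5 → no gain ✓.
5 of the 6 constraints hold; not an equilibrium.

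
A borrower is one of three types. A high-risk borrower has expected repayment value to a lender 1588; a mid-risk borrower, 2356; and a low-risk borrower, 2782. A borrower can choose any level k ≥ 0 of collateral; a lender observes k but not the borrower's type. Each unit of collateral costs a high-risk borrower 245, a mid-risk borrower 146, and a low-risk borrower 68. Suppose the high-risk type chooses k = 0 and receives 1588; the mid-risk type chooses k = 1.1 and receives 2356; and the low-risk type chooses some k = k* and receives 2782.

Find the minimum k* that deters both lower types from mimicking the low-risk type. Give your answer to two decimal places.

4.87

Mid-risk type (on-path payoff 2356 − 146×1.1 = 2195.4) won't mimic when 2195.4 ≥ 2782 − 146·k*, i.e. k* ≥ 4.02.
High-risk type (on-path payoff 1588) won't mimic when 1588 ≥ 2782 − 245·k*, i.e. k* ≥ 4.87.
Both must hold, so k* = max(4.87, 4.02) = 4.87. The high-risk type's constraint binds.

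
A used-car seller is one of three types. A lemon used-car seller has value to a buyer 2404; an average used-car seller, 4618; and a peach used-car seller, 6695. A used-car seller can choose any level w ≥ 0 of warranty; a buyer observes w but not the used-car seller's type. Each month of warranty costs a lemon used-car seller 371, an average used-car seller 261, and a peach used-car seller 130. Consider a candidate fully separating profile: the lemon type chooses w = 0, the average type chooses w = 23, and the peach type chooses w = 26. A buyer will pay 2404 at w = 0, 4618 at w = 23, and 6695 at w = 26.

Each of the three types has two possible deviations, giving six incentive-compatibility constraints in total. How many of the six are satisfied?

4

Peach (own payoff 6695 − 130×26 = 3315): to w=0 gives 2404 → no gain ✓; to w=23 gives 4618 − 130×23 = 1628 → no gain ✓.
Lemon (own payoff 2404): to w=23 gives 4618 − 371×23 = -3915 → no gain ✓; to w=26 gives 6695 − 371×26 = -2951 → no gain ✓.
Average (own payoff 4618 − 261×23 = -1385): to w=0 gives 2404 → profitable ✗; to w=26 gives 6695 − 261×26 = -91 → profitable ✗.
4 of the 6 constraints hold; not an equilibrium.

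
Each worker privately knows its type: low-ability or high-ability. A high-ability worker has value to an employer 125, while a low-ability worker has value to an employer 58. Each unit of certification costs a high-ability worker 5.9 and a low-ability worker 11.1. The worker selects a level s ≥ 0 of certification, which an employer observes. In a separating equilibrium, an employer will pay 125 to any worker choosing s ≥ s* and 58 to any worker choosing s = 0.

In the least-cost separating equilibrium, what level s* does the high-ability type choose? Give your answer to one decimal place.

A low-ability worker choosing s = 0 receives 58.
Imitating at s* instead would pay 125 at cost 11.1·s*, netting 125 − 11.1·s*.
Indifference: 58 = 125 − 11.1·s*, so s* = (125 − 58) / 11.1 ≈ 6.0.
At s* the low-ability type's incentive constraint just binds; the high-ability type strictly prefers s* since its per-unit cost is lower.

6.0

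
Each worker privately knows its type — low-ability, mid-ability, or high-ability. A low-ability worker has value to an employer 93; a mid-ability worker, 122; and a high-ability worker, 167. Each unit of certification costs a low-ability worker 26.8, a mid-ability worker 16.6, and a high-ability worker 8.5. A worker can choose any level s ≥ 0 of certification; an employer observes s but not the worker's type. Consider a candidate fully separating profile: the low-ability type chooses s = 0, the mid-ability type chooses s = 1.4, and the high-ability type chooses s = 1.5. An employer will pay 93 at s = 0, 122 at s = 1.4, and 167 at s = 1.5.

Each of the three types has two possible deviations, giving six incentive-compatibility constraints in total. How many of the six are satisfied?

4

High-ability (own payoff 167 − 8.5×1.5 = 154.25): to s=0 gives 93 → no gain ✓; to s=1.4 gives 122 − 8.5×1.4 = 110.1 → no gain ✓.
Low-ability (own payoff 93): to s=1.4 gives 122 − 26.8×1.4 = 84.48 → no gain ✓; to s=1.5 gives 167 − 26.8×1.5 = 126.8 → profitable ✗.
Mid-ability (own payoff 122 − 16.6×1.4 = 98.76): to s=0 gives 93 → no gain ✓; to s=1.5 gives 167 − 16.6×1.5 = 142.1 → profitable ✗.
4 of the 6 constraints hold; not an equilibrium.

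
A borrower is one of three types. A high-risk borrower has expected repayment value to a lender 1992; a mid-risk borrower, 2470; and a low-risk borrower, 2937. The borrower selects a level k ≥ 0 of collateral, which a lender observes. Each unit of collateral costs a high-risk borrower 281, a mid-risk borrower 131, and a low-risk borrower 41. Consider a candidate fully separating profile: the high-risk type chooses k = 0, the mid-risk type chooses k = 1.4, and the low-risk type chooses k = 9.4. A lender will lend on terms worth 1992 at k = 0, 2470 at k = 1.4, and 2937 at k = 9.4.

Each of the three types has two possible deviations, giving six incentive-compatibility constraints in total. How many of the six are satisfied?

5

High-risk (own payoff 1992): to k=1.4 gives 2470 − 281×1.4 = 2076.6 → profitable ✗; to k=9.4 gives 2937 − 281×9.4 = 295.6 → no gain ✓.
Low-risk (own payoff 2937 − 41×9.4 = 2551.6): to k=0 gives 1992 → no gain ✓; to k=1.4 gives 2470 − 41×1.4 = 2412.6 → no gain ✓.
Mid-risk (own payoff 2470 − 131×1.4 = 2286.6): to k=0 gives 1992 → no gain ✓; to k=9.4 gives 2937 − 131×9.4 = 1705.6 → no gain ✓.
5 of the 6 constraints hold; not an equilibrium.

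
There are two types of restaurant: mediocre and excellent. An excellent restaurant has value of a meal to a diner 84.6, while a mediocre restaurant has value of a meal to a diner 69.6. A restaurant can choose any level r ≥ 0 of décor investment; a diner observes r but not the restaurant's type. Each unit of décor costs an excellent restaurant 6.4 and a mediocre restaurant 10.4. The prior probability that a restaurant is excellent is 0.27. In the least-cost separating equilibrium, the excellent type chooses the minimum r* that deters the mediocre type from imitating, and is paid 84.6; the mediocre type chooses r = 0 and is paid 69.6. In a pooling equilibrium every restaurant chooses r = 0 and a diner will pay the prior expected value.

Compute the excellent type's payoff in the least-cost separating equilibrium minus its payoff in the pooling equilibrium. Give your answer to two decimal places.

1.72

Least-cost separating signal: r* solves 69.6 = 84.6 − 10.4·r*, so r* = (84.6 − 69.6)/10.4 ≈ 1.4423.
Excellent type's separating payoff: 84.6 − 6.4 × r* = 84.6 − 6.4 × (84.6 − 69.6)/10.4 = 84.6 − 96/10.4 ≈ 75.3692.
Pooling payoff: 0.27 × 84.6 + 0.73 × 69.6 = 73.65.
Difference: 75.3692 − 73.65 = 1.7192, i.e. 1.72 to two decimal places.
The excellent type prefers to separate.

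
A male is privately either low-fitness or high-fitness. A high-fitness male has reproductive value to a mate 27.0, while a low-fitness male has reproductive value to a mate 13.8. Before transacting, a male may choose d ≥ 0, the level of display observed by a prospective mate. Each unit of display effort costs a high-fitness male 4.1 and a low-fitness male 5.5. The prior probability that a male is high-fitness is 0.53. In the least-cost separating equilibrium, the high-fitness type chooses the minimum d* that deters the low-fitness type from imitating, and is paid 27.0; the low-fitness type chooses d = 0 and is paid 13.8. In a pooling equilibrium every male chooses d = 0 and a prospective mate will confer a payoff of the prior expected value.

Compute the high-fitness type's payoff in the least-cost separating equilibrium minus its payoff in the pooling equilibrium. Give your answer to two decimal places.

Least-cost separating signal: d* solves 13.8 = 27.0 − 5.5·d*, so d* = (27.0 − 13.8)/5.5 = 2.4.
High-fitness type's separating payoff: 27.0 − 4.1 × d* = 27.0 − 4.1 × (27.0 − 13.8)/5.5 = 27.0 − 54.12/5.5 = 17.16.
Pooling payoff: 0.53 × 27.0 + 0.47 × 13.8 = 20.796.
Difference: 17.16 − 20.796 = -3.636, i.e. -3.64 to two decimal places.
The high-fitness type would prefer the pooling outcome.

-3.64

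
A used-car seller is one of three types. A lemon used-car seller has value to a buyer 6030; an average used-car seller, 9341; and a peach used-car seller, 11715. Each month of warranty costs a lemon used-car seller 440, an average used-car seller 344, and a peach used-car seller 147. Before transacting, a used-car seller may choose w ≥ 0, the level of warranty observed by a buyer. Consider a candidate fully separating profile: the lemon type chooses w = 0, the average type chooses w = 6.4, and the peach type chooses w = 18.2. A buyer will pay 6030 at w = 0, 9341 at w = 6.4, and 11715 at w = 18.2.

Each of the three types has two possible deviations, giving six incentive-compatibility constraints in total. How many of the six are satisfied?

Lemon (own payoff 6030): to w=6.4 gives 9341 − 440×6.4 = 6525 → profitable ✗; to w=18.2 gives 11715 − 440×18.2 = 3707 → no gain ✓.
Average (own payoff 9341 − 344×6.4 = 7139.4): to w=0 gives 6030 → no gain ✓; to w=18.2 gives 11715 − 344×18.2 = 5454.2 → no gain ✓.
Peach (own payoff 11715 − 147×18.2 = 9039.6): to w=0 gives 6030 → no gain ✓; to w=6.4 gives 9341 − 147×6.4 = 8400.2 → no gain ✓.
5 of the 6 constraints hold; not an equilibrium.

5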